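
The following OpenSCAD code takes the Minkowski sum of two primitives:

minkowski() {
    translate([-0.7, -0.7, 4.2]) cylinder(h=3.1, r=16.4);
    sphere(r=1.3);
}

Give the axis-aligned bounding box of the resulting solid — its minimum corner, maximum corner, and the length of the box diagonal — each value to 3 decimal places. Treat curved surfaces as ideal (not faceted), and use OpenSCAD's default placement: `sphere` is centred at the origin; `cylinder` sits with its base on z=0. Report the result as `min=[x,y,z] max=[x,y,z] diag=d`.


A = translate([-0.7, -0.7, 4.2]) cylinder(h=3.1, r=16.4) → bbox [-17.1,-17.1,4.2] .. [15.7,15.7,7.3]
B = sphere(r=1.3) → bbox [-1.3,-1.3,-1.3] .. [1.3,1.3,1.3]
lo = A.lo+B.lo = [-17.1-1.3, -17.1-1.3, 4.2-1.3] = [-18.400,-18.400,2.900]
hi = A.hi+B.hi = [15.7+1.3, 15.7+1.3, 7.3+1.3] = [17.000,17.000,8.600]
diag = √(35.4²+35.4²+5.7²) = √2538.81 = 50.387

min=[-18.400,-18.400,2.900] max=[17.000,17.000,8.600] diag=50.387


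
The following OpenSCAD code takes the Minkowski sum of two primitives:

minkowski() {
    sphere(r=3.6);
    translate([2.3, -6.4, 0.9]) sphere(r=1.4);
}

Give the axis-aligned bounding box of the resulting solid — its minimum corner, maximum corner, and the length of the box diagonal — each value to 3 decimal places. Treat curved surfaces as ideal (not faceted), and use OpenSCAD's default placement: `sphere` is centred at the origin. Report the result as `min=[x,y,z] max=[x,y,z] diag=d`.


min=[-2.700,-11.400,-4.100] max=[7.300,-1.400,5.900] diag=17.321

A = translate([2.3, -6.4, 0.9]) sphere(r=1.4) → bbox [0.9,-7.8,-0.5] .. [3.7,-5,2.3]
B = sphere(r=3.6) → bbox [-3.6,-3.6,-3.6] .. [3.6,3.6,3.6]
lo = A.lo+B.lo = [0.9-3.6, -7.8-3.6, -0.5-3.6] = [-2.700,-11.400,-4.100]
hi = A.hi+B.hi = [3.7+3.6, -5+3.6, 2.3+3.6] = [7.300,-1.400,5.900]
diag = √(10²+10²+10²) = √300 = 17.321


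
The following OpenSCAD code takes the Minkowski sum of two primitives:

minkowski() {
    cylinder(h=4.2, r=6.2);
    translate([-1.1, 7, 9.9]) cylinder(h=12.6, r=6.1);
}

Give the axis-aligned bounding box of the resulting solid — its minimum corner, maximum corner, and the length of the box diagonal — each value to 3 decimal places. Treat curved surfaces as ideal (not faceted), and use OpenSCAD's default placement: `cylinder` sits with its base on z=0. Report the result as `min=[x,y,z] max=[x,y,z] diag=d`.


min=[-13.400,-5.300,9.900] max=[11.200,19.300,26.700] diag=38.634

A = translate([-1.1, 7, 9.9]) cylinder(h=12.6, r=6.1) → bbox [-7.2,0.9,9.9] .. [5,13.1,22.5]
B = cylinder(h=4.2, r=6.2) → bbox [-6.2,-6.2,0] .. [6.2,6.2,4.2]
lo = A.lo+B.lo = [-7.2-6.2, 0.9-6.2, 9.9+0] = [-13.400,-5.300,9.900]
hi = A.hi+B.hi = [5+6.2, 13.1+6.2, 22.5+4.2] = [11.200,19.300,26.700]
diag = √(24.6²+24.6²+16.8²) = √1492.56 = 38.634


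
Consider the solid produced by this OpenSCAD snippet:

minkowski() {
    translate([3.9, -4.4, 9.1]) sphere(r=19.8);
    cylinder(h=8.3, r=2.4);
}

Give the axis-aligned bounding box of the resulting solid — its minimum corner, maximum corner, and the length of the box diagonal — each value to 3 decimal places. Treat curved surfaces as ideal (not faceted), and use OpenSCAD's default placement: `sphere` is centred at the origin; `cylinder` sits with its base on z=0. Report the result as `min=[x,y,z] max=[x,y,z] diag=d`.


A = translate([3.9, -4.4, 9.1]) sphere(r=19.8) → bbox [-15.9,-24.2,-10.7] .. [23.7,15.4,28.9]
B = cylinder(h=8.3, r=2.4) → bbox [-2.4,-2.4,0] .. [2.4,2.4,8.3]
lo = A.lo+B.lo = [-15.9-2.4, -24.2-2.4, -10.7+0] = [-18.300,-26.600,-10.700]
hi = A.hi+B.hi = [23.7+2.4, 15.4+2.4, 28.9+8.3] = [26.100,17.800,37.200]
diag = √(44.4²+44.4²+47.9²) = √6237.13 = 78.976

min=[-18.300,-26.600,-10.700] max=[26.100,17.800,37.200] diag=78.976


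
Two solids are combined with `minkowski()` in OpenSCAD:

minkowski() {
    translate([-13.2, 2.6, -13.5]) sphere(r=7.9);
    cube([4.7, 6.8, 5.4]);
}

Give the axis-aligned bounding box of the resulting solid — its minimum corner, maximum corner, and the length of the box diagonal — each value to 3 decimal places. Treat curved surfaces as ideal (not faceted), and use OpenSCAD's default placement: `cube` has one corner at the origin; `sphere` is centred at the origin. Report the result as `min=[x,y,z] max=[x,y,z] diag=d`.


A = translate([-13.2, 2.6, -13.5]) sphere(r=7.9) → bbox [-21.1,-5.3,-21.4] .. [-5.3,10.5,-5.6]
B = cube([4.7, 6.8, 5.4]) → bbox [0,0,0] .. [4.7,6.8,5.4]
lo = A.lo+B.lo = [-21.1+0, -5.3+0, -21.4+0] = [-21.100,-5.300,-21.400]
hi = A.hi+B.hi = [-5.3+4.7, 10.5+6.8, -5.6+5.4] = [-0.600,17.300,-0.200]
diag = √(20.5²+22.6²+21.2²) = √1380.45 = 37.154

min=[-21.100,-5.300,-21.400] max=[-0.600,17.300,-0.200] diag=37.154


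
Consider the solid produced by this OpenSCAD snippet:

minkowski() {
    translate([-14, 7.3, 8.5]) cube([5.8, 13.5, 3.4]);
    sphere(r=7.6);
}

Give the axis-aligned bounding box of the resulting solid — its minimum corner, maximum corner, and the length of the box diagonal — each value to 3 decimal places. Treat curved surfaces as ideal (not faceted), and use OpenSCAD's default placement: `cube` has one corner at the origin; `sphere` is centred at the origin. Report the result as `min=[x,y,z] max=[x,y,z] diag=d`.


min=[-21.600,-0.300,0.900] max=[-0.600,28.400,19.500] diag=40.133

A = translate([-14, 7.3, 8.5]) cube([5.8, 13.5, 3.4]) → bbox [-14,7.3,8.5] .. [-8.2,20.8,11.9]
B = sphere(r=7.6) → bbox [-7.6,-7.6,-7.6] .. [7.6,7.6,7.6]
lo = A.lo+B.lo = [-14-7.6, 7.3-7.6, 8.5-7.6] = [-21.600,-0.300,0.900]
hi = A.hi+B.hi = [-8.2+7.6, 20.8+7.6, 11.9+7.6] = [-0.600,28.400,19.500]
diag = √(21²+28.7²+18.6²) = √1610.65 = 40.133


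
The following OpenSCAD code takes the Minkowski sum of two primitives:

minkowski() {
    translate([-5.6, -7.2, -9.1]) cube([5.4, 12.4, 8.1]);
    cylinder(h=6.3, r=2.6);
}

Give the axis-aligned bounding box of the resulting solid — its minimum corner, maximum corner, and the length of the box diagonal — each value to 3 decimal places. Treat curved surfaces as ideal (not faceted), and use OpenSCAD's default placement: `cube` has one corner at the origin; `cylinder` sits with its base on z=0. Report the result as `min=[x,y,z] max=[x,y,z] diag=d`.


A = translate([-5.6, -7.2, -9.1]) cube([5.4, 12.4, 8.1]) → bbox [-5.6,-7.2,-9.1] .. [-0.2,5.2,-1]
B = cylinder(h=6.3, r=2.6) → bbox [-2.6,-2.6,0] .. [2.6,2.6,6.3]
lo = A.lo+B.lo = [-5.6-2.6, -7.2-2.6, -9.1+0] = [-8.200,-9.800,-9.100]
hi = A.hi+B.hi = [-0.2+2.6, 5.2+2.6, -1+6.3] = [2.400,7.800,5.300]
diag = √(10.6²+17.6²+14.4²) = √629.48 = 25.089

min=[-8.200,-9.800,-9.100] max=[2.400,7.800,5.300] diag=25.089


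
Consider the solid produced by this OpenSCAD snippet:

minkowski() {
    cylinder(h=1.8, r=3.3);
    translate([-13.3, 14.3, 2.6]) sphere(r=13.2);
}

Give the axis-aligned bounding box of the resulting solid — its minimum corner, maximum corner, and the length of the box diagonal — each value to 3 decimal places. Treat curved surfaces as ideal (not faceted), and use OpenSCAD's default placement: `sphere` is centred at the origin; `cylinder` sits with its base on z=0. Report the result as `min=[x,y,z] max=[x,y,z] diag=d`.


min=[-29.800,-2.200,-10.600] max=[3.200,30.800,17.600] diag=54.527

A = translate([-13.3, 14.3, 2.6]) sphere(r=13.2) → bbox [-26.5,1.1,-10.6] .. [-0.1,27.5,15.8]
B = cylinder(h=1.8, r=3.3) → bbox [-3.3,-3.3,0] .. [3.3,3.3,1.8]
lo = A.lo+B.lo = [-26.5-3.3, 1.1-3.3, -10.6+0] = [-29.800,-2.200,-10.600]
hi = A.hi+B.hi = [-0.1+3.3, 27.5+3.3, 15.8+1.8] = [3.200,30.800,17.600]
diag = √(33²+33²+28.2²) = √2973.24 = 54.527


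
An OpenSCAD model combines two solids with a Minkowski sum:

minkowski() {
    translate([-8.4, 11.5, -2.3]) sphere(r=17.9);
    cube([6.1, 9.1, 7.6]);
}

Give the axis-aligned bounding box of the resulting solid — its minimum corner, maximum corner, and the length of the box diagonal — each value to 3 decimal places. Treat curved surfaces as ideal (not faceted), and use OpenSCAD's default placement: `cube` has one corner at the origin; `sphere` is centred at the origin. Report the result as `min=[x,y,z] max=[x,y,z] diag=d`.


min=[-26.300,-6.400,-20.200] max=[15.600,38.500,23.200] diag=75.201

A = translate([-8.4, 11.5, -2.3]) sphere(r=17.9) → bbox [-26.3,-6.4,-20.2] .. [9.5,29.4,15.6]
B = cube([6.1, 9.1, 7.6]) → bbox [0,0,0] .. [6.1,9.1,7.6]
lo = A.lo+B.lo = [-26.3+0, -6.4+0, -20.2+0] = [-26.300,-6.400,-20.200]
hi = A.hi+B.hi = [9.5+6.1, 29.4+9.1, 15.6+7.6] = [15.600,38.500,23.200]
diag = √(41.9²+44.9²+43.4²) = √5655.18 = 75.201


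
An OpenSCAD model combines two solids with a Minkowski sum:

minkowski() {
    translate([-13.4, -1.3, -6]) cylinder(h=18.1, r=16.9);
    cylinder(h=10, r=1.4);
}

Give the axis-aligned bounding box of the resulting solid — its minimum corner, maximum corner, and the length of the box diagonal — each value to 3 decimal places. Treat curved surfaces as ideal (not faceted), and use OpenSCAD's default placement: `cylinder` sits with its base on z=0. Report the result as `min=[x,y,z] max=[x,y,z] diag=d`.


min=[-31.700,-19.600,-6.000] max=[4.900,17.000,22.100] diag=58.896

A = translate([-13.4, -1.3, -6]) cylinder(h=18.1, r=16.9) → bbox [-30.3,-18.2,-6] .. [3.5,15.6,12.1]
B = cylinder(h=10, r=1.4) → bbox [-1.4,-1.4,0] .. [1.4,1.4,10]
lo = A.lo+B.lo = [-30.3-1.4, -18.2-1.4, -6+0] = [-31.700,-19.600,-6.000]
hi = A.hi+B.hi = [3.5+1.4, 15.6+1.4, 12.1+10] = [4.900,17.000,22.100]
diag = √(36.6²+36.6²+28.1²) = √3468.73 = 58.896


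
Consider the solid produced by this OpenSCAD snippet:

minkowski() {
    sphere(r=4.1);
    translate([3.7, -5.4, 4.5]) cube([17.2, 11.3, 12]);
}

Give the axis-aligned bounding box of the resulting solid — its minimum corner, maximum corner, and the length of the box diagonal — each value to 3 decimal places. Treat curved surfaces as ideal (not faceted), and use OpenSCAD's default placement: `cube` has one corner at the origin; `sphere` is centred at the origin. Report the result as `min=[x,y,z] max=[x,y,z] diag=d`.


min=[-0.400,-9.500,0.400] max=[25.000,10.000,20.600] diag=37.861

A = translate([3.7, -5.4, 4.5]) cube([17.2, 11.3, 12]) → bbox [3.7,-5.4,4.5] .. [20.9,5.9,16.5]
B = sphere(r=4.1) → bbox [-4.1,-4.1,-4.1] .. [4.1,4.1,4.1]
lo = A.lo+B.lo = [3.7-4.1, -5.4-4.1, 4.5-4.1] = [-0.400,-9.500,0.400]
hi = A.hi+B.hi = [20.9+4.1, 5.9+4.1, 16.5+4.1] = [25.000,10.000,20.600]
diag = √(25.4²+19.5²+20.2²) = √1433.45 = 37.861


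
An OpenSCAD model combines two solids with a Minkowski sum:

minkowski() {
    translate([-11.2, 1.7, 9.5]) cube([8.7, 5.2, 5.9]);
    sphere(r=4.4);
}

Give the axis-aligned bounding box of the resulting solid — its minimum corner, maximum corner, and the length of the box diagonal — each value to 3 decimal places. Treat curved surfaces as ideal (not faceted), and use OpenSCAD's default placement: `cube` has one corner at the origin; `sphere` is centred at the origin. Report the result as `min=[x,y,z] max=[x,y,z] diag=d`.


min=[-15.600,-2.700,5.100] max=[1.900,11.300,19.800] diag=26.802

A = translate([-11.2, 1.7, 9.5]) cube([8.7, 5.2, 5.9]) → bbox [-11.2,1.7,9.5] .. [-2.5,6.9,15.4]
B = sphere(r=4.4) → bbox [-4.4,-4.4,-4.4] .. [4.4,4.4,4.4]
lo = A.lo+B.lo = [-11.2-4.4, 1.7-4.4, 9.5-4.4] = [-15.600,-2.700,5.100]
hi = A.hi+B.hi = [-2.5+4.4, 6.9+4.4, 15.4+4.4] = [1.900,11.300,19.800]
diag = √(17.5²+14²+14.7²) = √718.34 = 26.802


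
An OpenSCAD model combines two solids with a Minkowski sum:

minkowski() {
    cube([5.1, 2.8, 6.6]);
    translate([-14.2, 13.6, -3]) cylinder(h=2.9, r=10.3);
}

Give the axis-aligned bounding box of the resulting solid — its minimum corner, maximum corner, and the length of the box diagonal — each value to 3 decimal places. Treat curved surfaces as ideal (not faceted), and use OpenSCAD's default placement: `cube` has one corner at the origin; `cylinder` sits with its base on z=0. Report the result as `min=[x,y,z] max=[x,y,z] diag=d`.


A = translate([-14.2, 13.6, -3]) cylinder(h=2.9, r=10.3) → bbox [-24.5,3.3,-3] .. [-3.9,23.9,-0.1]
B = cube([5.1, 2.8, 6.6]) → bbox [0,0,0] .. [5.1,2.8,6.6]
lo = A.lo+B.lo = [-24.5+0, 3.3+0, -3+0] = [-24.500,3.300,-3.000]
hi = A.hi+B.hi = [-3.9+5.1, 23.9+2.8, -0.1+6.6] = [1.200,26.700,6.500]
diag = √(25.7²+23.4²+9.5²) = √1298.3 = 36.032

min=[-24.500,3.300,-3.000] max=[1.200,26.700,6.500] diag=36.032


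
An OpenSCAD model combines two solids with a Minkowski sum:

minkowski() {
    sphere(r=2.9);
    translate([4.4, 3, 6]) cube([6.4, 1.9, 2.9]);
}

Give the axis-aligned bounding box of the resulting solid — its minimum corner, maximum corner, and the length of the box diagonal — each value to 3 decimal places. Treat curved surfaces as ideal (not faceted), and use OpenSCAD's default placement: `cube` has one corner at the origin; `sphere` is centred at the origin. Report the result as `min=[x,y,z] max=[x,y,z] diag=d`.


min=[1.500,0.100,3.100] max=[13.700,7.800,11.800] diag=16.847

A = translate([4.4, 3, 6]) cube([6.4, 1.9, 2.9]) → bbox [4.4,3,6] .. [10.8,4.9,8.9]
B = sphere(r=2.9) → bbox [-2.9,-2.9,-2.9] .. [2.9,2.9,2.9]
lo = A.lo+B.lo = [4.4-2.9, 3-2.9, 6-2.9] = [1.500,0.100,3.100]
hi = A.hi+B.hi = [10.8+2.9, 4.9+2.9, 8.9+2.9] = [13.700,7.800,11.800]
diag = √(12.2²+7.7²+8.7²) = √283.82 = 16.847


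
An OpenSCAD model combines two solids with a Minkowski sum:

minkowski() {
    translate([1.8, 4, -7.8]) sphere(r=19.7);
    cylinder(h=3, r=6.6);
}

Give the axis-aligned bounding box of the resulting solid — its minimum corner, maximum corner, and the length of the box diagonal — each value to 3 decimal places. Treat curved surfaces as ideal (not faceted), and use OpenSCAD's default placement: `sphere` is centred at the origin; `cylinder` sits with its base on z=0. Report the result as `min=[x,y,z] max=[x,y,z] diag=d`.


A = translate([1.8, 4, -7.8]) sphere(r=19.7) → bbox [-17.9,-15.7,-27.5] .. [21.5,23.7,11.9]
B = cylinder(h=3, r=6.6) → bbox [-6.6,-6.6,0] .. [6.6,6.6,3]
lo = A.lo+B.lo = [-17.9-6.6, -15.7-6.6, -27.5+0] = [-24.500,-22.300,-27.500]
hi = A.hi+B.hi = [21.5+6.6, 23.7+6.6, 11.9+3] = [28.100,30.300,14.900]
diag = √(52.6²+52.6²+42.4²) = √7331.28 = 85.623

min=[-24.500,-22.300,-27.500] max=[28.100,30.300,14.900] diag=85.623


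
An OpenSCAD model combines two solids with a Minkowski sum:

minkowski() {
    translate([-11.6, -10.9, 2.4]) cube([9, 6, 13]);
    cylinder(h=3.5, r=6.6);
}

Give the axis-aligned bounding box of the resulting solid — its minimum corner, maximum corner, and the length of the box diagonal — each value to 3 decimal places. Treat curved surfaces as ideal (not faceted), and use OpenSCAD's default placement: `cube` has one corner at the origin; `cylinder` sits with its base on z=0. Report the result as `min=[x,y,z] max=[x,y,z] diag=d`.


A = translate([-11.6, -10.9, 2.4]) cube([9, 6, 13]) → bbox [-11.6,-10.9,2.4] .. [-2.6,-4.9,15.4]
B = cylinder(h=3.5, r=6.6) → bbox [-6.6,-6.6,0] .. [6.6,6.6,3.5]
lo = A.lo+B.lo = [-11.6-6.6, -10.9-6.6, 2.4+0] = [-18.200,-17.500,2.400]
hi = A.hi+B.hi = [-2.6+6.6, -4.9+6.6, 15.4+3.5] = [4.000,1.700,18.900]
diag = √(22.2²+19.2²+16.5²) = √1133.73 = 33.671

min=[-18.200,-17.500,2.400] max=[4.000,1.700,18.900] diag=33.671


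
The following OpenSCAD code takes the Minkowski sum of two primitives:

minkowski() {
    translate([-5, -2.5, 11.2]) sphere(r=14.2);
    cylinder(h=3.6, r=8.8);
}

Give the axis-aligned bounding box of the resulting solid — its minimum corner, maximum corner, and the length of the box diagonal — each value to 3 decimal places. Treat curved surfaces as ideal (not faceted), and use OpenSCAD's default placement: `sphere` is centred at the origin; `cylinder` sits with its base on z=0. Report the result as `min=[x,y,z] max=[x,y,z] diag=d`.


min=[-28.000,-25.500,-3.000] max=[18.000,20.500,29.000] diag=72.498

A = translate([-5, -2.5, 11.2]) sphere(r=14.2) → bbox [-19.2,-16.7,-3] .. [9.2,11.7,25.4]
B = cylinder(h=3.6, r=8.8) → bbox [-8.8,-8.8,0] .. [8.8,8.8,3.6]
lo = A.lo+B.lo = [-19.2-8.8, -16.7-8.8, -3+0] = [-28.000,-25.500,-3.000]
hi = A.hi+B.hi = [9.2+8.8, 11.7+8.8, 25.4+3.6] = [18.000,20.500,29.000]
diag = √(46²+46²+32²) = √5256 = 72.498


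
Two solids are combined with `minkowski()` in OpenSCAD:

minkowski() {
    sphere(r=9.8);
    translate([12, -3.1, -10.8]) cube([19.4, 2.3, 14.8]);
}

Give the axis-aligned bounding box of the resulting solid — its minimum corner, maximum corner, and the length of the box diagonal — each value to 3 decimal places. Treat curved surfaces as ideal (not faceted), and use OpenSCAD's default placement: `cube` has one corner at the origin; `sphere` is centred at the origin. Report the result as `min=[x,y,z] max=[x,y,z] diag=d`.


min=[2.200,-12.900,-20.600] max=[41.200,9.000,13.800] diag=56.427

A = translate([12, -3.1, -10.8]) cube([19.4, 2.3, 14.8]) → bbox [12,-3.1,-10.8] .. [31.4,-0.8,4]
B = sphere(r=9.8) → bbox [-9.8,-9.8,-9.8] .. [9.8,9.8,9.8]
lo = A.lo+B.lo = [12-9.8, -3.1-9.8, -10.8-9.8] = [2.200,-12.900,-20.600]
hi = A.hi+B.hi = [31.4+9.8, -0.8+9.8, 4+9.8] = [41.200,9.000,13.800]
diag = √(39²+21.9²+34.4²) = √3183.97 = 56.427


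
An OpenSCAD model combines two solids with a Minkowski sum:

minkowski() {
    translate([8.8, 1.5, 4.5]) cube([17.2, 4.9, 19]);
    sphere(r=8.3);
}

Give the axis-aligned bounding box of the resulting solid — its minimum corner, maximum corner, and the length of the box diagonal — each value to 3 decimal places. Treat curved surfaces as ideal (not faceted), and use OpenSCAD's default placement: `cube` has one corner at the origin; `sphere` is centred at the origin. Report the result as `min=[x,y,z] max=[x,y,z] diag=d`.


A = translate([8.8, 1.5, 4.5]) cube([17.2, 4.9, 19]) → bbox [8.8,1.5,4.5] .. [26,6.4,23.5]
B = sphere(r=8.3) → bbox [-8.3,-8.3,-8.3] .. [8.3,8.3,8.3]
lo = A.lo+B.lo = [8.8-8.3, 1.5-8.3, 4.5-8.3] = [0.500,-6.800,-3.800]
hi = A.hi+B.hi = [26+8.3, 6.4+8.3, 23.5+8.3] = [34.300,14.700,31.800]
diag = √(33.8²+21.5²+35.6²) = √2872.05 = 53.592

min=[0.500,-6.800,-3.800] max=[34.300,14.700,31.800] diag=53.592


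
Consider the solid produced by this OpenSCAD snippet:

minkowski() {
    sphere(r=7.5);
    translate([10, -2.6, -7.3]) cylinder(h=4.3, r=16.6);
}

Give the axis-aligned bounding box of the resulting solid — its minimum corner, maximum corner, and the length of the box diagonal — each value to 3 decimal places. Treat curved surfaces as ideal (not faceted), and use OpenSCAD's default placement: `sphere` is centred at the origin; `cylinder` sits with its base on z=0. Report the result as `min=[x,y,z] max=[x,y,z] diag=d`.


A = translate([10, -2.6, -7.3]) cylinder(h=4.3, r=16.6) → bbox [-6.6,-19.2,-7.3] .. [26.6,14,-3]
B = sphere(r=7.5) → bbox [-7.5,-7.5,-7.5] .. [7.5,7.5,7.5]
lo = A.lo+B.lo = [-6.6-7.5, -19.2-7.5, -7.3-7.5] = [-14.100,-26.700,-14.800]
hi = A.hi+B.hi = [26.6+7.5, 14+7.5, -3+7.5] = [34.100,21.500,4.500]
diag = √(48.2²+48.2²+19.3²) = √5018.97 = 70.845

min=[-14.100,-26.700,-14.800] max=[34.100,21.500,4.500] diag=70.845


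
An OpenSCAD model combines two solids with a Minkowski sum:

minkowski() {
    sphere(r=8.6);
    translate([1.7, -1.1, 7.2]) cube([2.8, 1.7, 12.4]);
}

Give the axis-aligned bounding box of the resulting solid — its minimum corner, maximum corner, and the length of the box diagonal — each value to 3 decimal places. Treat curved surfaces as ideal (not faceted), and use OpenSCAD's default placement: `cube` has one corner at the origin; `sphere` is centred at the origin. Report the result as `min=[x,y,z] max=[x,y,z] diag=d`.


min=[-6.900,-9.700,-1.400] max=[13.100,9.200,28.200] diag=40.415

A = translate([1.7, -1.1, 7.2]) cube([2.8, 1.7, 12.4]) → bbox [1.7,-1.1,7.2] .. [4.5,0.6,19.6]
B = sphere(r=8.6) → bbox [-8.6,-8.6,-8.6] .. [8.6,8.6,8.6]
lo = A.lo+B.lo = [1.7-8.6, -1.1-8.6, 7.2-8.6] = [-6.900,-9.700,-1.400]
hi = A.hi+B.hi = [4.5+8.6, 0.6+8.6, 19.6+8.6] = [13.100,9.200,28.200]
diag = √(20²+18.9²+29.6²) = √1633.37 = 40.415


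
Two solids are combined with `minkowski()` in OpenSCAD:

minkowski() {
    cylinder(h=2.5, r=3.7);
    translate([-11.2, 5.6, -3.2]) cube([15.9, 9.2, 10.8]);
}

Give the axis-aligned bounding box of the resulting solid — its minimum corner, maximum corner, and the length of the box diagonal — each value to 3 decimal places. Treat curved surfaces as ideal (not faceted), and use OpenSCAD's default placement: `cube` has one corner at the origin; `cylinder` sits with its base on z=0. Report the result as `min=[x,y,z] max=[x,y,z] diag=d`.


min=[-14.900,1.900,-3.200] max=[8.400,18.500,10.100] diag=31.549

A = translate([-11.2, 5.6, -3.2]) cube([15.9, 9.2, 10.8]) → bbox [-11.2,5.6,-3.2] .. [4.7,14.8,7.6]
B = cylinder(h=2.5, r=3.7) → bbox [-3.7,-3.7,0] .. [3.7,3.7,2.5]
lo = A.lo+B.lo = [-11.2-3.7, 5.6-3.7, -3.2+0] = [-14.900,1.900,-3.200]
hi = A.hi+B.hi = [4.7+3.7, 14.8+3.7, 7.6+2.5] = [8.400,18.500,10.100]
diag = √(23.3²+16.6²+13.3²) = √995.34 = 31.549


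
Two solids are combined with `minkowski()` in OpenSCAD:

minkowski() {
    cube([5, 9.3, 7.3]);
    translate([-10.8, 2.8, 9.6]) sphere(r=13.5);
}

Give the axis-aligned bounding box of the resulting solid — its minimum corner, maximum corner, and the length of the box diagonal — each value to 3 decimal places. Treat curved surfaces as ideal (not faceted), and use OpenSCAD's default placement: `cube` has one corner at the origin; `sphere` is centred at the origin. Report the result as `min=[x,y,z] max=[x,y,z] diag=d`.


A = translate([-10.8, 2.8, 9.6]) sphere(r=13.5) → bbox [-24.3,-10.7,-3.9] .. [2.7,16.3,23.1]
B = cube([5, 9.3, 7.3]) → bbox [0,0,0] .. [5,9.3,7.3]
lo = A.lo+B.lo = [-24.3+0, -10.7+0, -3.9+0] = [-24.300,-10.700,-3.900]
hi = A.hi+B.hi = [2.7+5, 16.3+9.3, 23.1+7.3] = [7.700,25.600,30.400]
diag = √(32²+36.3²+34.3²) = √3518.18 = 59.314

min=[-24.300,-10.700,-3.900] max=[7.700,25.600,30.400] diag=59.314


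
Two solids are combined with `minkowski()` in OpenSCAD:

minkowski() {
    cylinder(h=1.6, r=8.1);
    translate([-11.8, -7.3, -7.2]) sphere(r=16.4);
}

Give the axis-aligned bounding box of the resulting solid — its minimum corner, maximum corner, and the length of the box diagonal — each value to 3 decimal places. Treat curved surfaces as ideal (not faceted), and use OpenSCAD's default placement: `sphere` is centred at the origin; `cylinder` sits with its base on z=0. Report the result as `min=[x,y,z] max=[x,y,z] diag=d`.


A = translate([-11.8, -7.3, -7.2]) sphere(r=16.4) → bbox [-28.2,-23.7,-23.6] .. [4.6,9.1,9.2]
B = cylinder(h=1.6, r=8.1) → bbox [-8.1,-8.1,0] .. [8.1,8.1,1.6]
lo = A.lo+B.lo = [-28.2-8.1, -23.7-8.1, -23.6+0] = [-36.300,-31.800,-23.600]
hi = A.hi+B.hi = [4.6+8.1, 9.1+8.1, 9.2+1.6] = [12.700,17.200,10.800]
diag = √(49²+49²+34.4²) = √5985.36 = 77.365

min=[-36.300,-31.800,-23.600] max=[12.700,17.200,10.800] diag=77.365


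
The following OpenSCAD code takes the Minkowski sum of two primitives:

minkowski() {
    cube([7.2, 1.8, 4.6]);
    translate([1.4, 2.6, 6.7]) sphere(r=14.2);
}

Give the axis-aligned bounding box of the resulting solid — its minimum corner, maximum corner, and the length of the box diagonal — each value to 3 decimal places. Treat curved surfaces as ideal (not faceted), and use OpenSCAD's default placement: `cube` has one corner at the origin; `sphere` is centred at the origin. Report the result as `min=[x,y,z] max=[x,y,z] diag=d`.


A = translate([1.4, 2.6, 6.7]) sphere(r=14.2) → bbox [-12.8,-11.6,-7.5] .. [15.6,16.8,20.9]
B = cube([7.2, 1.8, 4.6]) → bbox [0,0,0] .. [7.2,1.8,4.6]
lo = A.lo+B.lo = [-12.8+0, -11.6+0, -7.5+0] = [-12.800,-11.600,-7.500]
hi = A.hi+B.hi = [15.6+7.2, 16.8+1.8, 20.9+4.6] = [22.800,18.600,25.500]
diag = √(35.6²+30.2²+33²) = √3268.4 = 57.170

min=[-12.800,-11.600,-7.500] max=[22.800,18.600,25.500] diag=57.170


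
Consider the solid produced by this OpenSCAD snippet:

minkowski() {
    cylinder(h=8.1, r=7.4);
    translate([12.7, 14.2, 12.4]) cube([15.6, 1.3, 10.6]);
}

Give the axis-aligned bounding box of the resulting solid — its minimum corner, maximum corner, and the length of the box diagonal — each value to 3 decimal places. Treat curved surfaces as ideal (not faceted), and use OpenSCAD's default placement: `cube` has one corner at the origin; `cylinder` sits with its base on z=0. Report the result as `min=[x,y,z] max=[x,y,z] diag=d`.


min=[5.300,6.800,12.400] max=[35.700,22.900,31.100] diag=39.154

A = translate([12.7, 14.2, 12.4]) cube([15.6, 1.3, 10.6]) → bbox [12.7,14.2,12.4] .. [28.3,15.5,23]
B = cylinder(h=8.1, r=7.4) → bbox [-7.4,-7.4,0] .. [7.4,7.4,8.1]
lo = A.lo+B.lo = [12.7-7.4, 14.2-7.4, 12.4+0] = [5.300,6.800,12.400]
hi = A.hi+B.hi = [28.3+7.4, 15.5+7.4, 23+8.1] = [35.700,22.900,31.100]
diag = √(30.4²+16.1²+18.7²) = √1533.06 = 39.154


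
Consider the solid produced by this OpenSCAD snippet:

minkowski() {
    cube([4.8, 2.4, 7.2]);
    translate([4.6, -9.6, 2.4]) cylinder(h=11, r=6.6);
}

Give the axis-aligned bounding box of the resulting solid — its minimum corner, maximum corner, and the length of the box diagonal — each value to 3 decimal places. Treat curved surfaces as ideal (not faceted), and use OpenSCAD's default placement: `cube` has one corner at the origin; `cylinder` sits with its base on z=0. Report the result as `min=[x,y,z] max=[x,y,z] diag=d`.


min=[-2.000,-16.200,2.400] max=[16.000,-0.600,20.600] diag=29.977

A = translate([4.6, -9.6, 2.4]) cylinder(h=11, r=6.6) → bbox [-2,-16.2,2.4] .. [11.2,-3,13.4]
B = cube([4.8, 2.4, 7.2]) → bbox [0,0,0] .. [4.8,2.4,7.2]
lo = A.lo+B.lo = [-2+0, -16.2+0, 2.4+0] = [-2.000,-16.200,2.400]
hi = A.hi+B.hi = [11.2+4.8, -3+2.4, 13.4+7.2] = [16.000,-0.600,20.600]
diag = √(18²+15.6²+18.2²) = √898.6 = 29.977


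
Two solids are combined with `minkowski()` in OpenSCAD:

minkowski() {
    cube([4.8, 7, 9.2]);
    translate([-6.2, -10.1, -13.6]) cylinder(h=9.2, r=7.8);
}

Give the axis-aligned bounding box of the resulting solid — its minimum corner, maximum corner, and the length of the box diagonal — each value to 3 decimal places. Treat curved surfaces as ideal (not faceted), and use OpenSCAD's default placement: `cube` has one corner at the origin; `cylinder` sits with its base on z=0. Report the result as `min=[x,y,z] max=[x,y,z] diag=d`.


A = translate([-6.2, -10.1, -13.6]) cylinder(h=9.2, r=7.8) → bbox [-14,-17.9,-13.6] .. [1.6,-2.3,-4.4]
B = cube([4.8, 7, 9.2]) → bbox [0,0,0] .. [4.8,7,9.2]
lo = A.lo+B.lo = [-14+0, -17.9+0, -13.6+0] = [-14.000,-17.900,-13.600]
hi = A.hi+B.hi = [1.6+4.8, -2.3+7, -4.4+9.2] = [6.400,4.700,4.800]
diag = √(20.4²+22.6²+18.4²) = √1265.48 = 35.574

min=[-14.000,-17.900,-13.600] max=[6.400,4.700,4.800] diag=35.574


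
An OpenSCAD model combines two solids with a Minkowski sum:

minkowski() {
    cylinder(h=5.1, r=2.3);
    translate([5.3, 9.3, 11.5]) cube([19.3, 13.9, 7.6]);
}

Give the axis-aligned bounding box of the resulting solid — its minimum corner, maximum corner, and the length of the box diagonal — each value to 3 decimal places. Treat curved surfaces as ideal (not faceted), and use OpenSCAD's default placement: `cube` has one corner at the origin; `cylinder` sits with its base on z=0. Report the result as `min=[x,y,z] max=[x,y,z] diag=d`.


A = translate([5.3, 9.3, 11.5]) cube([19.3, 13.9, 7.6]) → bbox [5.3,9.3,11.5] .. [24.6,23.2,19.1]
B = cylinder(h=5.1, r=2.3) → bbox [-2.3,-2.3,0] .. [2.3,2.3,5.1]
lo = A.lo+B.lo = [5.3-2.3, 9.3-2.3, 11.5+0] = [3.000,7.000,11.500]
hi = A.hi+B.hi = [24.6+2.3, 23.2+2.3, 19.1+5.1] = [26.900,25.500,24.200]
diag = √(23.9²+18.5²+12.7²) = √1074.75 = 32.783

min=[3.000,7.000,11.500] max=[26.900,25.500,24.200] diag=32.783


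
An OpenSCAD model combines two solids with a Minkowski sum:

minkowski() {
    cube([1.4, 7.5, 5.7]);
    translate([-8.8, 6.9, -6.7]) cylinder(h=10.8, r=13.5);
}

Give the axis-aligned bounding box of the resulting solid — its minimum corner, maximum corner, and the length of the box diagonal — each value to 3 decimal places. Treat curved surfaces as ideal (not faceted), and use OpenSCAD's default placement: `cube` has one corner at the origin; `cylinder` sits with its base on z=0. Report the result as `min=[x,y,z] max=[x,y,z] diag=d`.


min=[-22.300,-6.600,-6.700] max=[6.100,27.900,9.800] diag=47.635

A = translate([-8.8, 6.9, -6.7]) cylinder(h=10.8, r=13.5) → bbox [-22.3,-6.6,-6.7] .. [4.7,20.4,4.1]
B = cube([1.4, 7.5, 5.7]) → bbox [0,0,0] .. [1.4,7.5,5.7]
lo = A.lo+B.lo = [-22.3+0, -6.6+0, -6.7+0] = [-22.300,-6.600,-6.700]
hi = A.hi+B.hi = [4.7+1.4, 20.4+7.5, 4.1+5.7] = [6.100,27.900,9.800]
diag = √(28.4²+34.5²+16.5²) = √2269.06 = 47.635


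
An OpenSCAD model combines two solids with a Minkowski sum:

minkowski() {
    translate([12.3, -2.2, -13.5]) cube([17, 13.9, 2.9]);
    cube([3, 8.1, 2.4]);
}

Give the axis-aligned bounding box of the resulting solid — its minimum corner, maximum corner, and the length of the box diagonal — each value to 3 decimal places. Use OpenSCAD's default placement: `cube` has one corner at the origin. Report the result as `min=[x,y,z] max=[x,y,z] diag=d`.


min=[12.300,-2.200,-13.500] max=[32.300,19.800,-8.200] diag=30.201

A = translate([12.3, -2.2, -13.5]) cube([17, 13.9, 2.9]) → bbox [12.3,-2.2,-13.5] .. [29.3,11.7,-10.6]
B = cube([3, 8.1, 2.4]) → bbox [0,0,0] .. [3,8.1,2.4]
lo = A.lo+B.lo = [12.3+0, -2.2+0, -13.5+0] = [12.300,-2.200,-13.500]
hi = A.hi+B.hi = [29.3+3, 11.7+8.1, -10.6+2.4] = [32.300,19.800,-8.200]
diag = √(20²+22²+5.3²) = √912.09 = 30.201


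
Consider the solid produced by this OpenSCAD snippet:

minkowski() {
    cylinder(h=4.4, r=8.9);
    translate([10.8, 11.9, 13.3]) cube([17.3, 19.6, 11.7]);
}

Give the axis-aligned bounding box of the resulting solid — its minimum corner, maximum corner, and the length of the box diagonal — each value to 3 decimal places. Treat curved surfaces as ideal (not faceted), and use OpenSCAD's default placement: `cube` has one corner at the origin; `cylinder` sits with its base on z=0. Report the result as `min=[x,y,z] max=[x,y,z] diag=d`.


min=[1.900,3.000,13.300] max=[37.000,40.400,29.400] diag=53.759

A = translate([10.8, 11.9, 13.3]) cube([17.3, 19.6, 11.7]) → bbox [10.8,11.9,13.3] .. [28.1,31.5,25]
B = cylinder(h=4.4, r=8.9) → bbox [-8.9,-8.9,0] .. [8.9,8.9,4.4]
lo = A.lo+B.lo = [10.8-8.9, 11.9-8.9, 13.3+0] = [1.900,3.000,13.300]
hi = A.hi+B.hi = [28.1+8.9, 31.5+8.9, 25+4.4] = [37.000,40.400,29.400]
diag = √(35.1²+37.4²+16.1²) = √2889.98 = 53.759


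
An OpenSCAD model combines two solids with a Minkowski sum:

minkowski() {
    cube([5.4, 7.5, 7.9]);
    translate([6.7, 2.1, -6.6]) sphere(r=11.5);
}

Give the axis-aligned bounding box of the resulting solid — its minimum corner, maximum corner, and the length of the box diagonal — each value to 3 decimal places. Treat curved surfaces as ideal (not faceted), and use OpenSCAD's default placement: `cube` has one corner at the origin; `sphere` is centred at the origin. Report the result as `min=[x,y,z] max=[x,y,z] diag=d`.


min=[-4.800,-9.400,-18.100] max=[23.600,21.100,12.800] diag=51.881

A = translate([6.7, 2.1, -6.6]) sphere(r=11.5) → bbox [-4.8,-9.4,-18.1] .. [18.2,13.6,4.9]
B = cube([5.4, 7.5, 7.9]) → bbox [0,0,0] .. [5.4,7.5,7.9]
lo = A.lo+B.lo = [-4.8+0, -9.4+0, -18.1+0] = [-4.800,-9.400,-18.100]
hi = A.hi+B.hi = [18.2+5.4, 13.6+7.5, 4.9+7.9] = [23.600,21.100,12.800]
diag = √(28.4²+30.5²+30.9²) = √2691.62 = 51.881


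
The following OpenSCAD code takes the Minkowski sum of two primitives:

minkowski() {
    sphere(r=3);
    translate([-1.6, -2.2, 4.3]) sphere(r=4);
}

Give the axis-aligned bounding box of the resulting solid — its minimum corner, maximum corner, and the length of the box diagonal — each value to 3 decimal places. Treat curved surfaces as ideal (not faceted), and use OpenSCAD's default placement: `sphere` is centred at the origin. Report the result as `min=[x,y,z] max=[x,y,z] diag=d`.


A = translate([-1.6, -2.2, 4.3]) sphere(r=4) → bbox [-5.6,-6.2,0.3] .. [2.4,1.8,8.3]
B = sphere(r=3) → bbox [-3,-3,-3] .. [3,3,3]
lo = A.lo+B.lo = [-5.6-3, -6.2-3, 0.3-3] = [-8.600,-9.200,-2.700]
hi = A.hi+B.hi = [2.4+3, 1.8+3, 8.3+3] = [5.400,4.800,11.300]
diag = √(14²+14²+14²) = √588 = 24.249

min=[-8.600,-9.200,-2.700] max=[5.400,4.800,11.300] diag=24.249


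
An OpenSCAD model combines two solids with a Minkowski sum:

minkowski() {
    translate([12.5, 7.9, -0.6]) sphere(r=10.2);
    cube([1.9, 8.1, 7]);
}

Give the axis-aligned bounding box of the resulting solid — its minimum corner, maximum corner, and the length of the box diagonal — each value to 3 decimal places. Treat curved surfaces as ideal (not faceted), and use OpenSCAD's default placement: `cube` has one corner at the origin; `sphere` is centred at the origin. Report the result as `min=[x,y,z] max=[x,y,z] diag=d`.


A = translate([12.5, 7.9, -0.6]) sphere(r=10.2) → bbox [2.3,-2.3,-10.8] .. [22.7,18.1,9.6]
B = cube([1.9, 8.1, 7]) → bbox [0,0,0] .. [1.9,8.1,7]
lo = A.lo+B.lo = [2.3+0, -2.3+0, -10.8+0] = [2.300,-2.300,-10.800]
hi = A.hi+B.hi = [22.7+1.9, 18.1+8.1, 9.6+7] = [24.600,26.200,16.600]
diag = √(22.3²+28.5²+27.4²) = √2060.3 = 45.391

min=[2.300,-2.300,-10.800] max=[24.600,26.200,16.600] diag=45.391


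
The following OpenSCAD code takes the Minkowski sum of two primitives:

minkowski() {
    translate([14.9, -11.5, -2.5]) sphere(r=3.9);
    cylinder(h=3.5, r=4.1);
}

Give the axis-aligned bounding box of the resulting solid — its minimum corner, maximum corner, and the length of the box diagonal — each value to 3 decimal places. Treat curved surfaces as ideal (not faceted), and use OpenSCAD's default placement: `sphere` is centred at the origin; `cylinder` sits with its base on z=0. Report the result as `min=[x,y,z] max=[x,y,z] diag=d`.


min=[6.900,-19.500,-6.400] max=[22.900,-3.500,4.900] diag=25.292

A = translate([14.9, -11.5, -2.5]) sphere(r=3.9) → bbox [11,-15.4,-6.4] .. [18.8,-7.6,1.4]
B = cylinder(h=3.5, r=4.1) → bbox [-4.1,-4.1,0] .. [4.1,4.1,3.5]
lo = A.lo+B.lo = [11-4.1, -15.4-4.1, -6.4+0] = [6.900,-19.500,-6.400]
hi = A.hi+B.hi = [18.8+4.1, -7.6+4.1, 1.4+3.5] = [22.900,-3.500,4.900]
diag = √(16²+16²+11.3²) = √639.69 = 25.292


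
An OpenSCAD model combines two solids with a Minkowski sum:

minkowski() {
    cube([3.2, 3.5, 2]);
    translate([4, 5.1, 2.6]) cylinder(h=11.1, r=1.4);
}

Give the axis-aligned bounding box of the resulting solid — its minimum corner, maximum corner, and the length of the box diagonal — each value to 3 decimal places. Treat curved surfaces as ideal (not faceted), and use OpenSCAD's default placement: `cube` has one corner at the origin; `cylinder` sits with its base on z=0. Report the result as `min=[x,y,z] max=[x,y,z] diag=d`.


min=[2.600,3.700,2.600] max=[8.600,10.000,15.700] diag=15.726

A = translate([4, 5.1, 2.6]) cylinder(h=11.1, r=1.4) → bbox [2.6,3.7,2.6] .. [5.4,6.5,13.7]
B = cube([3.2, 3.5, 2]) → bbox [0,0,0] .. [3.2,3.5,2]
lo = A.lo+B.lo = [2.6+0, 3.7+0, 2.6+0] = [2.600,3.700,2.600]
hi = A.hi+B.hi = [5.4+3.2, 6.5+3.5, 13.7+2] = [8.600,10.000,15.700]
diag = √(6²+6.3²+13.1²) = √247.3 = 15.726


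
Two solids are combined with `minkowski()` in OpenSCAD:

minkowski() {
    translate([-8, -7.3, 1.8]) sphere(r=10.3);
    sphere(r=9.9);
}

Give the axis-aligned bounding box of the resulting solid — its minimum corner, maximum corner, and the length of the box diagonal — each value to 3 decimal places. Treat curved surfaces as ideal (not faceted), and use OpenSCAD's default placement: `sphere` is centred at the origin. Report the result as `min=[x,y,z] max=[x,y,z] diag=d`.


min=[-28.200,-27.500,-18.400] max=[12.200,12.900,22.000] diag=69.975

A = translate([-8, -7.3, 1.8]) sphere(r=10.3) → bbox [-18.3,-17.6,-8.5] .. [2.3,3,12.1]
B = sphere(r=9.9) → bbox [-9.9,-9.9,-9.9] .. [9.9,9.9,9.9]
lo = A.lo+B.lo = [-18.3-9.9, -17.6-9.9, -8.5-9.9] = [-28.200,-27.500,-18.400]
hi = A.hi+B.hi = [2.3+9.9, 3+9.9, 12.1+9.9] = [12.200,12.900,22.000]
diag = √(40.4²+40.4²+40.4²) = √4896.48 = 69.975


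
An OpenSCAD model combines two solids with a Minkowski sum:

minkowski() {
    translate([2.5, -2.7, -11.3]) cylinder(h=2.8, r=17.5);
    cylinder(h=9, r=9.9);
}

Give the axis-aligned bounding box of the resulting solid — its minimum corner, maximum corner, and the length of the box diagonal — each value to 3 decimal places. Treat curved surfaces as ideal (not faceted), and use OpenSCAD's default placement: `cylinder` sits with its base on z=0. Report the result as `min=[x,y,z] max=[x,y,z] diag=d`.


min=[-24.900,-30.100,-11.300] max=[29.900,24.700,0.500] diag=78.392

A = translate([2.5, -2.7, -11.3]) cylinder(h=2.8, r=17.5) → bbox [-15,-20.2,-11.3] .. [20,14.8,-8.5]
B = cylinder(h=9, r=9.9) → bbox [-9.9,-9.9,0] .. [9.9,9.9,9]
lo = A.lo+B.lo = [-15-9.9, -20.2-9.9, -11.3+0] = [-24.900,-30.100,-11.300]
hi = A.hi+B.hi = [20+9.9, 14.8+9.9, -8.5+9] = [29.900,24.700,0.500]
diag = √(54.8²+54.8²+11.8²) = √6145.32 = 78.392


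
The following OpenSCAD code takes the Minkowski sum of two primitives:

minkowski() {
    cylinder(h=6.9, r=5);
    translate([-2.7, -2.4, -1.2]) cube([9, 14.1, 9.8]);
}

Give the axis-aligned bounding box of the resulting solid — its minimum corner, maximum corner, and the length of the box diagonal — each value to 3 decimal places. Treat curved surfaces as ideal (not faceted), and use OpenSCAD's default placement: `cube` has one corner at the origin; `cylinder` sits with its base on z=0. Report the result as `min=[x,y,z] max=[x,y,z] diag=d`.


A = translate([-2.7, -2.4, -1.2]) cube([9, 14.1, 9.8]) → bbox [-2.7,-2.4,-1.2] .. [6.3,11.7,8.6]
B = cylinder(h=6.9, r=5) → bbox [-5,-5,0] .. [5,5,6.9]
lo = A.lo+B.lo = [-2.7-5, -2.4-5, -1.2+0] = [-7.700,-7.400,-1.200]
hi = A.hi+B.hi = [6.3+5, 11.7+5, 8.6+6.9] = [11.300,16.700,15.500]
diag = √(19²+24.1²+16.7²) = √1220.7 = 34.939

min=[-7.700,-7.400,-1.200] max=[11.300,16.700,15.500] diag=34.939


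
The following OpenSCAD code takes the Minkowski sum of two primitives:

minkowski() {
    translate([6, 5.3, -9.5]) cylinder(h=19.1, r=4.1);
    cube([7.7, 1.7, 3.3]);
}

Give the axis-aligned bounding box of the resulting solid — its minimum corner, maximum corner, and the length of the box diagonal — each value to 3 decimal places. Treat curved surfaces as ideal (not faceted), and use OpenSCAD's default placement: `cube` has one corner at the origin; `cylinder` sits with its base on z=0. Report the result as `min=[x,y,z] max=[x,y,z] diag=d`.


min=[1.900,1.200,-9.500] max=[17.800,11.100,12.900] diag=29.199

A = translate([6, 5.3, -9.5]) cylinder(h=19.1, r=4.1) → bbox [1.9,1.2,-9.5] .. [10.1,9.4,9.6]
B = cube([7.7, 1.7, 3.3]) → bbox [0,0,0] .. [7.7,1.7,3.3]
lo = A.lo+B.lo = [1.9+0, 1.2+0, -9.5+0] = [1.900,1.200,-9.500]
hi = A.hi+B.hi = [10.1+7.7, 9.4+1.7, 9.6+3.3] = [17.800,11.100,12.900]
diag = √(15.9²+9.9²+22.4²) = √852.58 = 29.199


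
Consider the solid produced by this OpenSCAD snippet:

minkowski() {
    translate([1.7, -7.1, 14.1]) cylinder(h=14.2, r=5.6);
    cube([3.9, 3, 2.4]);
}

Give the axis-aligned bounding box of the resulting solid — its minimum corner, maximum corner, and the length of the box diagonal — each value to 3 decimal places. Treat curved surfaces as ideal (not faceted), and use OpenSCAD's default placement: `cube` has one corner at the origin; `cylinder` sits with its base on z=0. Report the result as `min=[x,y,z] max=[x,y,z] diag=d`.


min=[-3.900,-12.700,14.100] max=[11.200,1.500,30.700] diag=26.556

A = translate([1.7, -7.1, 14.1]) cylinder(h=14.2, r=5.6) → bbox [-3.9,-12.7,14.1] .. [7.3,-1.5,28.3]
B = cube([3.9, 3, 2.4]) → bbox [0,0,0] .. [3.9,3,2.4]
lo = A.lo+B.lo = [-3.9+0, -12.7+0, 14.1+0] = [-3.900,-12.700,14.100]
hi = A.hi+B.hi = [7.3+3.9, -1.5+3, 28.3+2.4] = [11.200,1.500,30.700]
diag = √(15.1²+14.2²+16.6²) = √705.21 = 26.556


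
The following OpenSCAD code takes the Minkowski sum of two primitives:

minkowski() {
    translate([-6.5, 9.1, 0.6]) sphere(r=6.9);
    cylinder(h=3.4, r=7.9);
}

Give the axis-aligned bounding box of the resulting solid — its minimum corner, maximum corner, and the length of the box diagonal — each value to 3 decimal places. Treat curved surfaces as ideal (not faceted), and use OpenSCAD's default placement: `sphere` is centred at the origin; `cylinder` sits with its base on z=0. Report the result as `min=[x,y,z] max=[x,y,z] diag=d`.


A = translate([-6.5, 9.1, 0.6]) sphere(r=6.9) → bbox [-13.4,2.2,-6.3] .. [0.4,16,7.5]
B = cylinder(h=3.4, r=7.9) → bbox [-7.9,-7.9,0] .. [7.9,7.9,3.4]
lo = A.lo+B.lo = [-13.4-7.9, 2.2-7.9, -6.3+0] = [-21.300,-5.700,-6.300]
hi = A.hi+B.hi = [0.4+7.9, 16+7.9, 7.5+3.4] = [8.300,23.900,10.900]
diag = √(29.6²+29.6²+17.2²) = √2048.16 = 45.257

min=[-21.300,-5.700,-6.300] max=[8.300,23.900,10.900] diag=45.257
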